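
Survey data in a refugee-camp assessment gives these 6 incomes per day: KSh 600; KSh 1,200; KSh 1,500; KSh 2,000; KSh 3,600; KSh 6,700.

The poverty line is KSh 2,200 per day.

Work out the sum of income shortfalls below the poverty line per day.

KSh 3,500

Poor units: KSh 600, KSh 1,200, KSh 1,500, KSh 2,000 (q = 4 of N = 6).
Individual gaps: 2200−600 = 1600; 2200−1200 = 1000; 2200−1500 = 700; 2200−2000 = 200.
Aggregate gap = KSh 3,500.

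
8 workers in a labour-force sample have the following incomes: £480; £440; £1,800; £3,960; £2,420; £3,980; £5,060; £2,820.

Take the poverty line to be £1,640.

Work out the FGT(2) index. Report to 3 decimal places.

0.129

Below z: £440, £480 (q = 2 of N = 8).
Gap ratios (z−y)/z: (1640−440)/1640 = 0.7317; (1640−480)/1640 = 0.7073.
Squared: 0.5354; 0.5003.
Sum = 1.035693; P₂ = 1.035693 / 8 = 0.129.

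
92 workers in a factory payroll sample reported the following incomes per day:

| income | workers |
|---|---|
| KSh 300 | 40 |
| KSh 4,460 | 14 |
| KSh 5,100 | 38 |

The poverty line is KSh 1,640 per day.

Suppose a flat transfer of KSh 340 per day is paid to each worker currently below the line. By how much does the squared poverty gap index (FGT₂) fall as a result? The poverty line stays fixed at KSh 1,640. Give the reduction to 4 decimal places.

Before: below the line — 40×KSh 300; squared poverty gap index (FGT₂) = 0.290265.
After the KSh 340 transfer: below the line — 40×KSh 640; squared poverty gap index (FGT₂) = 0.161653.
Reduction = 0.290265 − 0.161653 = 0.1286.

0.1286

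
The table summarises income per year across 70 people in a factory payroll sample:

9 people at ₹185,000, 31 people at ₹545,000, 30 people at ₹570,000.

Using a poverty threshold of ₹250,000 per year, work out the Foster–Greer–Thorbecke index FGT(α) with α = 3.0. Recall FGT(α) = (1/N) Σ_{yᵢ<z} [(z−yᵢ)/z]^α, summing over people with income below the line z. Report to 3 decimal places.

Poor units: 9×₹185,000 (q = 9 of N = 70).
Shortfall ratios: (250000−185000)/250000 = 0.2600 (×9).
Raised to α = 3.0: 0.01758 (×9).
Sum = 0.158184; FGT(3.0) = 0.158184 / 70 = 0.002.

0.002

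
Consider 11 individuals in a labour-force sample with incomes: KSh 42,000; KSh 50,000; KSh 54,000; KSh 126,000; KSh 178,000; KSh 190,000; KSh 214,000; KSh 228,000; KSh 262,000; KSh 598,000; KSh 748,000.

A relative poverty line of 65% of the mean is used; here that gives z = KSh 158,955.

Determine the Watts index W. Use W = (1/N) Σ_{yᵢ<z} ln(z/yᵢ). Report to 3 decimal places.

Incomes under z: KSh 42,000, KSh 50,000, KSh 54,000, KSh 126,000 (q = 4 of N = 11).
ln(z/y) terms: ln(158955/42000) = 1.3310; ln(158955/50000) = 1.1566; ln(158955/54000) = 1.0796; ln(158955/126000) = 0.2323.
W = 3.799526 / 11 = 0.345.

0.345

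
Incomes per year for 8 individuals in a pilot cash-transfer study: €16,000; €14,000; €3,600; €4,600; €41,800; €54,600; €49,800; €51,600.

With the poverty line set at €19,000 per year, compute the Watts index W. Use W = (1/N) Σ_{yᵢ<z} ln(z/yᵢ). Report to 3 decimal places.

0.445

Below the line: €3,600, €4,600, €14,000, €16,000 (q = 4 of N = 8).
Log gaps: ln(19000/3600) = 1.6635; ln(19000/4600) = 1.4184; ln(19000/14000) = 0.3054; ln(19000/16000) = 0.1719.
W = 3.559120 / 8 = 0.445.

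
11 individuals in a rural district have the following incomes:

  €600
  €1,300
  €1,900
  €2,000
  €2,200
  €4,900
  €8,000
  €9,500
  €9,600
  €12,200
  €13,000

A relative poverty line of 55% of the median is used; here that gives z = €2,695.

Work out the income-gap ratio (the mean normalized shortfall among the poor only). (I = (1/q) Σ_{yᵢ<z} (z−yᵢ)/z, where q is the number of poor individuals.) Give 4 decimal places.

Below the line: €600, €1,300, €1,900, €2,000, €2,200 (q = 5 of N = 11).
Relative gaps: 0.7774, 0.5176, 0.2950, 0.2579, 0.1837; sum = 2.031540.
I averages over the q = 5 poor units only: 2.031540 / 5 = 0.4063.

0.4063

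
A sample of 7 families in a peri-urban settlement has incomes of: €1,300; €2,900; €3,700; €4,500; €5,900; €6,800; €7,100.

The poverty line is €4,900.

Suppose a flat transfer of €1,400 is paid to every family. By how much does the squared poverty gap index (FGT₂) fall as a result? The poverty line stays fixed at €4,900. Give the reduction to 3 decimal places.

0.079

Before: below the line — €1,300, €2,900, €3,700, €4,500; squared poverty gap index (FGT₂) = 0.11043.
After the €1,400 transfer: below the line — €2,700, €4,300; squared poverty gap index (FGT₂) = 0.03094.
Reduction = 0.11043 − 0.03094 = 0.079.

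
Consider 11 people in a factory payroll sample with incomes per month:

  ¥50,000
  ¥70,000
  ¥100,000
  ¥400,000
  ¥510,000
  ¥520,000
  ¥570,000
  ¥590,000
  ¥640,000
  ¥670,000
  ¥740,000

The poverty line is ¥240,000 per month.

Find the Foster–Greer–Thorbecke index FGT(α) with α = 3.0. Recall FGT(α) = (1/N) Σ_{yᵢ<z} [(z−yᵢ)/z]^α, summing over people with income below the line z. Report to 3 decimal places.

0.095

Poor units: ¥50,000, ¥70,000, ¥100,000 (q = 3 of N = 11).
Shortfall ratios: (240000−50000)/240000 = 0.7917; (240000−70000)/240000 = 0.7083; (240000−100000)/240000 = 0.5833.
Raised to α = 3.0: 0.49617; 0.35540; 0.19850.
Sum = 1.050058; FGT(3.0) = 1.050058 / 11 = 0.095.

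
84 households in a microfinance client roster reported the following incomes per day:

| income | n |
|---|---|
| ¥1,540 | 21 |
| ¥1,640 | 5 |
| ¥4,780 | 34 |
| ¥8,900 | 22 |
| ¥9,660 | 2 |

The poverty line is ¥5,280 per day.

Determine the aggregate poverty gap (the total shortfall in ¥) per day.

¥113,740

Poor units: 21×¥1,540, 5×¥1,640, 34×¥4,780 (q = 60 of N = 84).
Individual gaps: 21×(5280−1540) = 78540; 5×(5280−1640) = 18200; 34×(5280−4780) = 17000.
Aggregate gap = ¥113,740.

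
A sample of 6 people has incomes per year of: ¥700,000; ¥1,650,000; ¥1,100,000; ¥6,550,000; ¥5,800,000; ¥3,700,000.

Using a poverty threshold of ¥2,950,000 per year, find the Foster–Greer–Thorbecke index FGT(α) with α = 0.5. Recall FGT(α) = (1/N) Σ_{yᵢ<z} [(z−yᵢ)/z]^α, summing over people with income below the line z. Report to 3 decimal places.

0.388

Incomes under z: ¥700,000, ¥1,100,000, ¥1,650,000 (q = 3 of N = 6).
Normalized shortfalls: (2950000−700000)/2950000 = 0.7627; (2950000−1100000)/2950000 = 0.6271; (2950000−1650000)/2950000 = 0.4407.
Raised to α = 0.5: 0.87333; 0.79191; 0.66384.
Sum = 2.329078; FGT(0.5) = 2.329078 / 6 = 0.388.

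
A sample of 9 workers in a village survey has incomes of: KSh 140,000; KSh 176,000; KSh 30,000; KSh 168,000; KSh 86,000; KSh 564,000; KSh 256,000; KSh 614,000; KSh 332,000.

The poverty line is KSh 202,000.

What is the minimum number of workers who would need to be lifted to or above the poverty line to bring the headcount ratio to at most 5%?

Currently q = 5 of N = 9 are below the line (H = 0.556).
A headcount ratio of at most 5% allows at most ⌊0.05 × 9⌋ = 0 poor workers.
So at least 5 − 0 = 5 must be lifted.

5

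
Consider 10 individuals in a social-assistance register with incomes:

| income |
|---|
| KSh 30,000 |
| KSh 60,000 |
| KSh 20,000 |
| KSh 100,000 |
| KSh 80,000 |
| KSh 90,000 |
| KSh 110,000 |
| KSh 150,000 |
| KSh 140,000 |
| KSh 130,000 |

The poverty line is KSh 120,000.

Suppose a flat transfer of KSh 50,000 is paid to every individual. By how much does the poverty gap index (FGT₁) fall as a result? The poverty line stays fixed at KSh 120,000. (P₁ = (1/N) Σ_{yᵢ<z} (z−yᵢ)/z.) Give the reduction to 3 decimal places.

0.208

Before: below the line — KSh 20,000, KSh 30,000, KSh 60,000, KSh 80,000, KSh 90,000, KSh 100,000, KSh 110,000; poverty gap index (FGT₁) = 0.29167.
After the KSh 50,000 transfer: below the line — KSh 70,000, KSh 80,000, KSh 110,000; poverty gap index (FGT₁) = 0.08333.
Reduction = 0.29167 − 0.08333 = 0.208.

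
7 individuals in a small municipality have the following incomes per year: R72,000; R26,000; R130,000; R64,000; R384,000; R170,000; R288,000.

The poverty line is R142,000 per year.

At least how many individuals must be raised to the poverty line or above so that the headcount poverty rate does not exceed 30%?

2

4 of the 7 individuals are poor, so H = 4/7 = 0.571.
A headcount ratio of at most 30% allows at most ⌊0.30 × 7⌋ = 2 poor individuals.
So at least 4 − 2 = 2 must be lifted.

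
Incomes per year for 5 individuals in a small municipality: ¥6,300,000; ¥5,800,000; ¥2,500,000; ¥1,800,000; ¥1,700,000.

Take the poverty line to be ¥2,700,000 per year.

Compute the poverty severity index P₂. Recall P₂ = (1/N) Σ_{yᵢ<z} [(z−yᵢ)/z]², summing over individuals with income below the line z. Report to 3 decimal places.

0.051

Below the line: ¥1,700,000, ¥1,800,000, ¥2,500,000 (q = 3 of N = 5).
Gap ratios (z−y)/z: (2700000−1700000)/2700000 = 0.3704; (2700000−1800000)/2700000 = 0.3333; (2700000−2500000)/2700000 = 0.0741.
Squared: 0.1372; 0.1111; 0.0055.
Sum = 0.253772; P₂ = 0.253772 / 5 = 0.051.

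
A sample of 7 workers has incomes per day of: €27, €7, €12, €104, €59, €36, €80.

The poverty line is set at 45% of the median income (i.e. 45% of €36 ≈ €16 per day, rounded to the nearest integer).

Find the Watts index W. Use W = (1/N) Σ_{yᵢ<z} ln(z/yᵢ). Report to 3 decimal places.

0.159

Incomes under z: €7, €12 (q = 2 of N = 7).
ln(z/y) terms: ln(16/7) = 0.8267; ln(16/12) = 0.2877.
W = 1.114361 / 7 = 0.159.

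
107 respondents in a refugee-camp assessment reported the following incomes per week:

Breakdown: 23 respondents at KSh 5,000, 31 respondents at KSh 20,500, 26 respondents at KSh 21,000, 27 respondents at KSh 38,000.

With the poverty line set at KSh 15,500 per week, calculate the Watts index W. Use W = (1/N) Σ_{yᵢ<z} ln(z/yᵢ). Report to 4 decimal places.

0.2432

Below z: 23×KSh 5,000 (q = 23 of N = 107).
Log shortfalls: ln(15500/5000) = 1.1314 (×23).
W = 26.022249 / 107 = 0.2432.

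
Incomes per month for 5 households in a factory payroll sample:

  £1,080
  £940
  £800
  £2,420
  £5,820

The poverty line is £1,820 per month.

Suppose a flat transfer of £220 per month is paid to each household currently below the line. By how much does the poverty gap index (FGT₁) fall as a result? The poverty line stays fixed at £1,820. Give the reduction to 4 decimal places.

0.0725

Before: below the line — £800, £940, £1,080; poverty gap index (FGT₁) = 0.290110.
After the £220 transfer: below the line — £1,020, £1,160, £1,300; poverty gap index (FGT₁) = 0.217582.
Reduction = 0.290110 − 0.217582 = 0.0725.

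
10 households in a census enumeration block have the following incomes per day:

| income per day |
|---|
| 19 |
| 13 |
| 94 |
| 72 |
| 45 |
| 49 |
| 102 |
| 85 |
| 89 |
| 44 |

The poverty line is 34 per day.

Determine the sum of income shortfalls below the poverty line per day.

36

Below z: 13, 19 (q = 2 of N = 10).
Individual gaps: 34−13 = 21; 34−19 = 15.
Aggregate gap = 36.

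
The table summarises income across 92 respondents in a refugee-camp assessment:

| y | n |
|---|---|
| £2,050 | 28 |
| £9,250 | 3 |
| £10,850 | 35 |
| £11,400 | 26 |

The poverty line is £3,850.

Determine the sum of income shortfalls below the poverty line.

Incomes under z: 28×£2,050 (q = 28 of N = 92).
Individual gaps: 28×(3850−2050) = 50400.
Aggregate gap = £50,400.

£50,400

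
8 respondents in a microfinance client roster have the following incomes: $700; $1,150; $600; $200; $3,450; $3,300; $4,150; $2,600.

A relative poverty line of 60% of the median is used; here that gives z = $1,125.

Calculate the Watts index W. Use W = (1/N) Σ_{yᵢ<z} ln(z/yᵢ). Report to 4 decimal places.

0.3538

Poor units: $200, $600, $700 (q = 3 of N = 8).
ln(z/y) terms: ln(1125/200) = 1.7272; ln(1125/600) = 0.6286; ln(1125/700) = 0.4745.
W = 2.830288 / 8 = 0.3538.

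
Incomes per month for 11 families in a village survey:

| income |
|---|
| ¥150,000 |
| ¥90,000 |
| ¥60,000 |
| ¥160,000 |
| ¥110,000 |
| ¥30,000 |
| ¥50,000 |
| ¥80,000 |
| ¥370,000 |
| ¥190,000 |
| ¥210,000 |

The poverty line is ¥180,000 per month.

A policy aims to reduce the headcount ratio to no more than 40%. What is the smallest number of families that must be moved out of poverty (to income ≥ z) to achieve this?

Currently q = 8 of N = 11 are below the line (H = 0.727).
A headcount ratio of at most 40% allows at most ⌊0.40 × 11⌋ = 4 poor families.
So at least 8 − 4 = 4 must be lifted.

4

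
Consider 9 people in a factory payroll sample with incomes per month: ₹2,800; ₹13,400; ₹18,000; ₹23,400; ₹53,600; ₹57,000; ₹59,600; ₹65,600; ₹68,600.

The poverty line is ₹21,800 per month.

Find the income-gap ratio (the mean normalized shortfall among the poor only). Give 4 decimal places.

Below the line: ₹2,800, ₹13,400, ₹18,000 (q = 3 of N = 9).
Relative gaps: 0.8716, 0.3853, 0.1743; sum = 1.431193.
The income-gap ratio divides by q (the poor only): 1.431193 / 3 = 0.4771.

0.4771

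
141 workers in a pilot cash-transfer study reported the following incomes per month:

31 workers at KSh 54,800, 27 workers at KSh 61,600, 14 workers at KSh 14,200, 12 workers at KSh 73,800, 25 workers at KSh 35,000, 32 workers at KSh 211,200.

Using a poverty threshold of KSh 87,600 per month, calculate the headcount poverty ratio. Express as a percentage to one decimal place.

77.3%

109 of the 141 workers have income below KSh 87,600.
H = 109/141 = 77.3%.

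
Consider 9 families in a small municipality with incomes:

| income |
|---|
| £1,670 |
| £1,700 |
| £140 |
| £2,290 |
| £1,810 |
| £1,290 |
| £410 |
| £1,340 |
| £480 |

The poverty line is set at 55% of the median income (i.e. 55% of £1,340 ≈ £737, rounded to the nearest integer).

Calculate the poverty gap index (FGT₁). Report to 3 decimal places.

Poor units: £140, £410, £480 (q = 3 of N = 9).
Gap ratios (z−y)/z: (737−140)/737 = 0.8100; (737−410)/737 = 0.4437; (737−480)/737 = 0.3487.
Sum of shortfalls = 1.602442; P₁ averages over all N: 1.602442 / 9 = 0.178.

0.178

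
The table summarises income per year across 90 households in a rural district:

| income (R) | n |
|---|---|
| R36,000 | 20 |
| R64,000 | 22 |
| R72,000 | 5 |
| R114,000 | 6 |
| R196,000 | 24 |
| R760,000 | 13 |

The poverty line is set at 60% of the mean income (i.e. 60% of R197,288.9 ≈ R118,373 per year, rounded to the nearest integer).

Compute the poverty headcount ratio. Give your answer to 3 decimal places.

53 of the 90 households have income below R118,373.
H = 53/90 = 0.589.

0.589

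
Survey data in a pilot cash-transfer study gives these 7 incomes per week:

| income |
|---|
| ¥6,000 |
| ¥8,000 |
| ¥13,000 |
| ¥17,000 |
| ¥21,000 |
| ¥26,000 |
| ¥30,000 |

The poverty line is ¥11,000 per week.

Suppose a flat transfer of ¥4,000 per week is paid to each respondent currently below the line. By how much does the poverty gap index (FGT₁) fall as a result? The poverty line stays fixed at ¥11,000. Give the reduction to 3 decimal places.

Before: below the line — ¥6,000, ¥8,000; poverty gap index (FGT₁) = 0.10390.
After the ¥4,000 transfer: below the line — ¥10,000; poverty gap index (FGT₁) = 0.01299.
Reduction = 0.10390 − 0.01299 = 0.091.

0.091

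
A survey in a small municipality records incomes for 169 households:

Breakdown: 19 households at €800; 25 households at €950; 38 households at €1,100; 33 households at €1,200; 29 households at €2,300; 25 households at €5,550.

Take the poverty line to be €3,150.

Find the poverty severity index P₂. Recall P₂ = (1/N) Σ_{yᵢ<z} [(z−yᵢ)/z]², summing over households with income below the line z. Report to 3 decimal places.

0.317

Below z: 19×€800, 25×€950, 38×€1,100, 33×€1,200, 29×€2,300 (q = 144 of N = 169).
Normalized shortfalls: (3150−800)/3150 = 0.7460 (×19); (3150−950)/3150 = 0.6984 (×25); (3150−1100)/3150 = 0.6508 (×38); (3150−1200)/3150 = 0.6190 (×33); (3150−2300)/3150 = 0.2698 (×29).
Squared: 0.5566 (×19); 0.4878 (×25); 0.4235 (×38); 0.3832 (×33); 0.0728 (×29).
Sum = 53.621315; P₂ = 53.621315 / 169 = 0.317.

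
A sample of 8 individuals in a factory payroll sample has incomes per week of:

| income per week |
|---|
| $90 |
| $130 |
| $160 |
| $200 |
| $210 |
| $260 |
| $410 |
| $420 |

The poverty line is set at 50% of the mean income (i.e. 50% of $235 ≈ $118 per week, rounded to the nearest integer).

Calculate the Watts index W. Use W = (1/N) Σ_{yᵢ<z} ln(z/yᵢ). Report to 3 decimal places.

0.034

Poor units: $90 (q = 1 of N = 8).
Log shortfalls: ln(118/90) = 0.2709.
W = 0.270875 / 8 = 0.034.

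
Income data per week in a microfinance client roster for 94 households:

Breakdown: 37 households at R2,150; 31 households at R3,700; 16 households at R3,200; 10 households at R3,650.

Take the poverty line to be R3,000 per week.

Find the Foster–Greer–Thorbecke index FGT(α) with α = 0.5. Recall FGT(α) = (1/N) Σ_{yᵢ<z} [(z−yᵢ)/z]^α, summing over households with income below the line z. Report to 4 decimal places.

0.2095

Below z: 37×R2,150 (q = 37 of N = 94).
Gap ratios (z−y)/z: (3000−2150)/3000 = 0.2833 (×37).
Raised to α = 0.5: 0.53229 (×37).
Sum = 19.694754; FGT(0.5) = 19.694754 / 94 = 0.2095.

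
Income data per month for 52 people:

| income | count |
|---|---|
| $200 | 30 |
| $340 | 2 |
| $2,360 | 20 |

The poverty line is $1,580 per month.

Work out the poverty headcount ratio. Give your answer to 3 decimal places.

0.615

32 of the 52 people have income below $1,580.
H = 32/52 = 0.615.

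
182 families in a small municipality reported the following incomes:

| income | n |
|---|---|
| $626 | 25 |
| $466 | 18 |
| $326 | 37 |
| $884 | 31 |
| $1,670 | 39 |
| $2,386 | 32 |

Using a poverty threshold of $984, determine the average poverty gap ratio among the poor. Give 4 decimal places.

Incomes under z: 37×$326, 18×$466, 25×$626, 31×$884 (q = 111 of N = 182).
Relative gaps: 0.6687 (×37), 0.5264 (×18), 0.3638 (×25), 0.1016 (×31); sum = 46.463415.
The income-gap ratio divides by q (the poor only): 46.463415 / 111 = 0.4186.

0.4186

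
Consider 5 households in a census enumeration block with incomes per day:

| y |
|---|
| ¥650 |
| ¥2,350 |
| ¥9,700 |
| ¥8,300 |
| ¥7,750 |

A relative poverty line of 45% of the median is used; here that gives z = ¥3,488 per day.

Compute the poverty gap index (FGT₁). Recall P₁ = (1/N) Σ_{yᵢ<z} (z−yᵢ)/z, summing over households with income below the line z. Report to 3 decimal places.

0.228

Poor units: ¥650, ¥2,350 (q = 2 of N = 5).
Normalized shortfalls: (3488−650)/3488 = 0.8136; (3488−2350)/3488 = 0.3263.
Σ = 1.139908. Dividing by the full population N = 5 gives P₁ = 0.228.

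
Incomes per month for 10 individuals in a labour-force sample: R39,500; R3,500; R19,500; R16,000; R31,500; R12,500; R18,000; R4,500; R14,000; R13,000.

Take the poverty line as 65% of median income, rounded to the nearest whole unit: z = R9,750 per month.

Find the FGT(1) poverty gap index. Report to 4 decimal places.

0.1179

Below z: R3,500, R4,500 (q = 2 of N = 10).
Shortfall ratios: (9750−3500)/9750 = 0.6410; (9750−4500)/9750 = 0.5385.
Σ = 1.179487. Dividing by the full population N = 10 gives P₁ = 0.1179.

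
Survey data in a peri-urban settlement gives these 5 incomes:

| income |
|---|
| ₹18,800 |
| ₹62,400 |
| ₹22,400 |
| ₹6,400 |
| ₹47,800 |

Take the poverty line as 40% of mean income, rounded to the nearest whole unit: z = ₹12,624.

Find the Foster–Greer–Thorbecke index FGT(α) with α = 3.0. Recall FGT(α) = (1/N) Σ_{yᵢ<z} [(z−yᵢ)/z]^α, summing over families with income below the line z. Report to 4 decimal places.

0.0240

Below z: ₹6,400 (q = 1 of N = 5).
Gap ratios (z−y)/z: (12624−6400)/12624 = 0.4930.
Raised to α = 3.0: 0.11984.
Sum = 0.119844; FGT(3.0) = 0.119844 / 5 = 0.0240.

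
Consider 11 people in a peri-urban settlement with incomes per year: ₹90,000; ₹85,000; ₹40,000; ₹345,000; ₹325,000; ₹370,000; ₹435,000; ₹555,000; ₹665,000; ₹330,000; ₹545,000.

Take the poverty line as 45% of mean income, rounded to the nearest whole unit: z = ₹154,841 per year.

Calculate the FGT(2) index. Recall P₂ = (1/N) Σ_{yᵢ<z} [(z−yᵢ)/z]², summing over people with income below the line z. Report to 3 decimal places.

0.084

Incomes under z: ₹40,000, ₹85,000, ₹90,000 (q = 3 of N = 11).
Shortfall ratios: (154841−40000)/154841 = 0.7417; (154841−85000)/154841 = 0.4510; (154841−90000)/154841 = 0.4188.
Squared: 0.5501; 0.2034; 0.1754.
Sum = 0.928880; P₂ = 0.928880 / 11 = 0.084.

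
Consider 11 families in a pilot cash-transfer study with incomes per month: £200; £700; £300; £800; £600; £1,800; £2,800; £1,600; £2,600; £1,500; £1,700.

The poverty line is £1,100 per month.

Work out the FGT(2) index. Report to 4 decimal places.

Poor units: £200, £300, £600, £700, £800 (q = 5 of N = 11).
Normalized shortfalls: (1100−200)/1100 = 0.8182; (1100−300)/1100 = 0.7273; (1100−600)/1100 = 0.4545; (1100−700)/1100 = 0.3636; (1100−800)/1100 = 0.2727.
Squared: 0.6694; 0.5289; 0.2066; 0.1322; 0.0744.
Sum = 1.611570; P₂ = 1.611570 / 11 = 0.1465.

0.1465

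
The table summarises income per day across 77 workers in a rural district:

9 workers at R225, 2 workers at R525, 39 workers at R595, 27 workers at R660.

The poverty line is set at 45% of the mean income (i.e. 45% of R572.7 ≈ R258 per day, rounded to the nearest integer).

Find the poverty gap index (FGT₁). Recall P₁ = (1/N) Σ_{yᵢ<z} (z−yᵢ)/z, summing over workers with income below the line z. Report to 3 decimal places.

Incomes under z: 9×R225 (q = 9 of N = 77).
Normalized shortfalls: (258−225)/258 = 0.1279 (×9).
Sum of shortfalls = 1.151163; P₁ averages over all N: 1.151163 / 77 = 0.015.

0.015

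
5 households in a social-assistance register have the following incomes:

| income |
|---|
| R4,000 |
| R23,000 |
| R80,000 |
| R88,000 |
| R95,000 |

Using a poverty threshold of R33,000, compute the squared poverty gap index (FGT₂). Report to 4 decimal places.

Below the line: R4,000, R23,000 (q = 2 of N = 5).
Relative gaps: (33000−4000)/33000 = 0.8788; (33000−23000)/33000 = 0.3030.
Squared: 0.7723; 0.0918.
Sum = 0.864096; P₂ = 0.864096 / 5 = 0.1728.

0.1728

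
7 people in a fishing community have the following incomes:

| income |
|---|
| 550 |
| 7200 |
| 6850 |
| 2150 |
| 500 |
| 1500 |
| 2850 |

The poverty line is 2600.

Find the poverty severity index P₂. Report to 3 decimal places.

0.212

Below the line: 500, 550, 1500, 2150 (q = 4 of N = 7).
Shortfall ratios: (2600−500)/2600 = 0.8077; (2600−550)/2600 = 0.7885; (2600−1500)/2600 = 0.4231; (2600−2150)/2600 = 0.1731.
Squared: 0.6524; 0.6217; 0.1790; 0.0300.
Sum = 1.482988; P₂ = 1.482988 / 7 = 0.212.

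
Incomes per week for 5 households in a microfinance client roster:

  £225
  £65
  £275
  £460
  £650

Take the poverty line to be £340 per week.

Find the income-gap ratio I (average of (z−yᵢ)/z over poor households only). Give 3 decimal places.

0.446

Below z: £65, £225, £275 (q = 3 of N = 5).
Shortfall ratios (z−y)/z: 0.8088, 0.3382, 0.1912; sum = 1.338235.
I averages over the q = 3 poor units only: 1.338235 / 3 = 0.446.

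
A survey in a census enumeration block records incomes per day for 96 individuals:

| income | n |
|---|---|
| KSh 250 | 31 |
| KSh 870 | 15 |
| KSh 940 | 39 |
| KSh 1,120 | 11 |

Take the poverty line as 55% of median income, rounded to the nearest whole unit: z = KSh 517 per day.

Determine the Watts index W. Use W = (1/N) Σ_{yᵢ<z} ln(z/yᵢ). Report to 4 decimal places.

Below z: 31×KSh 250 (q = 31 of N = 96).
ln(z/y) terms: ln(517/250) = 0.7266 (×31).
W = 22.524041 / 96 = 0.2346.

0.2346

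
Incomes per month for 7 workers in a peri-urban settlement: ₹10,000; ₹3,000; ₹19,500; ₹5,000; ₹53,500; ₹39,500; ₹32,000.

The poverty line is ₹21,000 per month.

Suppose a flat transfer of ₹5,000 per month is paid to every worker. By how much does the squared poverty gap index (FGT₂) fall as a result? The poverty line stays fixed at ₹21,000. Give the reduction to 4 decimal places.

0.1222

Before: below the line — ₹3,000, ₹5,000, ₹10,000, ₹19,500; squared poverty gap index (FGT₂) = 0.227810.
After the ₹5,000 transfer: below the line — ₹8,000, ₹10,000, ₹15,000; squared poverty gap index (FGT₂) = 0.105604.
Reduction = 0.227810 − 0.105604 = 0.1222.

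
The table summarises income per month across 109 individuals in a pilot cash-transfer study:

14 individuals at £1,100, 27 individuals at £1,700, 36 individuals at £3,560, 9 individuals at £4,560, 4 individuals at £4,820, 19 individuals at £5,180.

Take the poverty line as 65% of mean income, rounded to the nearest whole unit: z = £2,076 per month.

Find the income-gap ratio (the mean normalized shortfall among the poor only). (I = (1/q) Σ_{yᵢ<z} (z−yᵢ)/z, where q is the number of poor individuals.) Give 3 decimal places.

Below z: 14×£1,100, 27×£1,700 (q = 41 of N = 109).
Relative gaps: 0.4701 (×14), 0.1811 (×27); sum = 11.472062.
The income-gap ratio divides by q (the poor only): 11.472062 / 41 = 0.280.

0.280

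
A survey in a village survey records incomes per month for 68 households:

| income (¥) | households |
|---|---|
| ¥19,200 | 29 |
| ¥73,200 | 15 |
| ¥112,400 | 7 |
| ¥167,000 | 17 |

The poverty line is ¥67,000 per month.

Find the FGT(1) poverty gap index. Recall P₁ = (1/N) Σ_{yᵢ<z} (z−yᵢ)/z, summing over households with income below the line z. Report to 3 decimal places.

Below the line: 29×¥19,200 (q = 29 of N = 68).
Relative gaps: (67000−19200)/67000 = 0.7134 (×29).
Σ = 20.689552. Dividing by the full population N = 68 gives P₁ = 0.304.

0.304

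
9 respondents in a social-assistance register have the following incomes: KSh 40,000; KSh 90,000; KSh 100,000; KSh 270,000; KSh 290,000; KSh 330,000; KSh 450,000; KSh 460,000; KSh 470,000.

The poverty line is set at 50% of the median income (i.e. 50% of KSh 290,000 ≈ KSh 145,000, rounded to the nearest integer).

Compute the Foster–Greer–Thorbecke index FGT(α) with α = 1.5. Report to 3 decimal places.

Below the line: KSh 40,000, KSh 90,000, KSh 100,000 (q = 3 of N = 9).
Gap ratios (z−y)/z: (145000−40000)/145000 = 0.7241; (145000−90000)/145000 = 0.3793; (145000−100000)/145000 = 0.3103.
Raised to α = 1.5: 0.61621; 0.23361; 0.17289.
Sum = 1.022714; FGT(1.5) = 1.022714 / 9 = 0.114.

0.114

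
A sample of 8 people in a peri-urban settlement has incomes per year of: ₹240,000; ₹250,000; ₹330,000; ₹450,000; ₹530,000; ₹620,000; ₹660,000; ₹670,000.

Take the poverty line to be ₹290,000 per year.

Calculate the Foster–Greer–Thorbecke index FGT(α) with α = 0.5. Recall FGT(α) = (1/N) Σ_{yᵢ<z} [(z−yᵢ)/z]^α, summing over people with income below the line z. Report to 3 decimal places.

Incomes under z: ₹240,000, ₹250,000 (q = 2 of N = 8).
Normalized shortfalls: (290000−240000)/290000 = 0.1724; (290000−250000)/290000 = 0.1379.
Raised to α = 0.5: 0.41523; 0.37139.
Sum = 0.786618; FGT(0.5) = 0.786618 / 8 = 0.098.

0.098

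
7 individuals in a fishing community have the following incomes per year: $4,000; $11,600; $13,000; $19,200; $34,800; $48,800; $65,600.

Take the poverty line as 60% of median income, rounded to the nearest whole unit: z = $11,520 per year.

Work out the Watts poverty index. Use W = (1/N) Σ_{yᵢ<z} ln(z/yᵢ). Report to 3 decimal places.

0.151

Poor units: $4,000 (q = 1 of N = 7).
ln(z/y) terms: ln(11520/4000) = 1.0578.
W = 1.057790 / 7 = 0.151.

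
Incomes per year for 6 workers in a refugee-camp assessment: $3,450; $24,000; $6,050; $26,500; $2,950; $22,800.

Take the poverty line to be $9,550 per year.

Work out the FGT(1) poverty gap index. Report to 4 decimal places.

0.2827

Below the line: $2,950, $3,450, $6,050 (q = 3 of N = 6).
Gap ratios (z−y)/z: (9550−2950)/9550 = 0.6911; (9550−3450)/9550 = 0.6387; (9550−6050)/9550 = 0.3665.
Sum of shortfalls = 1.696335; P₁ averages over all N: 1.696335 / 6 = 0.2827.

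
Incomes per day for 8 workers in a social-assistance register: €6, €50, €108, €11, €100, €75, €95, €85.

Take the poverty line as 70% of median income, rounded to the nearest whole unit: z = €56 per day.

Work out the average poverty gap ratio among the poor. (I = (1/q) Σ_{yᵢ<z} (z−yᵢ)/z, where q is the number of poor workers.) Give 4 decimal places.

Incomes under z: €6, €11, €50 (q = 3 of N = 8).
Shortfall ratios (z−y)/z: 0.8929, 0.8036, 0.1071; sum = 1.803571.
I averages over the q = 3 poor units only: 1.803571 / 3 = 0.6012.

0.6012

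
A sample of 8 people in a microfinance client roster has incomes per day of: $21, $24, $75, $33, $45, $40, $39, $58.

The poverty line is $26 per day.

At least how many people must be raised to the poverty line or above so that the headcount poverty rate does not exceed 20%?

1

Currently q = 2 of N = 8 are below the line (H = 0.250).
A headcount ratio of at most 20% allows at most ⌊0.20 × 8⌋ = 1 poor people.
So at least 2 − 1 = 1 must be lifted.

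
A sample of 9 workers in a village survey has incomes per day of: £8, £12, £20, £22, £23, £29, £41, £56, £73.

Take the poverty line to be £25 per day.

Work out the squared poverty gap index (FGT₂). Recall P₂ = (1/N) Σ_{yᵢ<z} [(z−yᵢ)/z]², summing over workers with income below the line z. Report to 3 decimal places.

0.088

Poor units: £8, £12, £20, £22, £23 (q = 5 of N = 9).
Relative gaps: (25−8)/25 = 0.6800; (25−12)/25 = 0.5200; (25−20)/25 = 0.2000; (25−22)/25 = 0.1200; (25−23)/25 = 0.0800.
Squared: 0.4624; 0.2704; 0.0400; 0.0144; 0.0064.
Sum = 0.793600; P₂ = 0.793600 / 9 = 0.088.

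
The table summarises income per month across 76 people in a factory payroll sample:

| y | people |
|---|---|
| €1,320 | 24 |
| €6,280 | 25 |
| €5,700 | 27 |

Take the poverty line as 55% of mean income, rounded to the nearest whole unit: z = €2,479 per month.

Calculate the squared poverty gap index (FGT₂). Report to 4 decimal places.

0.0690

Below z: 24×€1,320 (q = 24 of N = 76).
Relative gaps: (2479−1320)/2479 = 0.4675 (×24).
Squared: 0.2186 (×24).
Sum = 5.245961; P₂ = 5.245961 / 76 = 0.0690.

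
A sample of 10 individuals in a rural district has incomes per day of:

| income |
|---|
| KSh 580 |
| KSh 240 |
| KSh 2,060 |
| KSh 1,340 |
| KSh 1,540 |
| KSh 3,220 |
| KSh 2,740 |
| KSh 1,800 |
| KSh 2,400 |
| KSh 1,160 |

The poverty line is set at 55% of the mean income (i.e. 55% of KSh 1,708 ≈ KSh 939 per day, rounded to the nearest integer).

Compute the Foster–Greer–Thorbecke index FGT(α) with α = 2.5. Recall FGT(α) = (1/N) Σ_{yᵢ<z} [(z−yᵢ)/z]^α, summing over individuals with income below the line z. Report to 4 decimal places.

Below z: KSh 240, KSh 580 (q = 2 of N = 10).
Relative gaps: (939−240)/939 = 0.7444; (939−580)/939 = 0.3823.
Raised to α = 2.5: 0.47811; 0.09038.
Sum = 0.568491; FGT(2.5) = 0.568491 / 10 = 0.0568.

0.0568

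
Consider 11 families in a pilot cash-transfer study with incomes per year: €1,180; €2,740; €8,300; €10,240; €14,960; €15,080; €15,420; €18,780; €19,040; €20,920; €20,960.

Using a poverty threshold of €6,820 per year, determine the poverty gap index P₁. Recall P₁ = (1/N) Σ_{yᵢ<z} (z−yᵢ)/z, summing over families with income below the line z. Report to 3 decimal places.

Below the line: €1,180, €2,740 (q = 2 of N = 11).
Shortfall ratios: (6820−1180)/6820 = 0.8270; (6820−2740)/6820 = 0.5982.
Σ = 1.425220. Dividing by the full population N = 11 gives P₁ = 0.130.

0.130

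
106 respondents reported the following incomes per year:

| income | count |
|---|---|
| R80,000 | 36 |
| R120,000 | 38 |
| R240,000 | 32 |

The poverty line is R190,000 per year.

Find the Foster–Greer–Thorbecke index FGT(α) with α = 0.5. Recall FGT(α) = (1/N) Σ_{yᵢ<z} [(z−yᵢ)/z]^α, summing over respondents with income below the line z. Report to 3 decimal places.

0.476

Below the line: 36×R80,000, 38×R120,000 (q = 74 of N = 106).
Normalized shortfalls: (190000−80000)/190000 = 0.5789 (×36); (190000−120000)/190000 = 0.3684 (×38).
Raised to α = 0.5: 0.76089 (×36); 0.60698 (×38).
Sum = 50.457018; FGT(0.5) = 50.457018 / 106 = 0.476.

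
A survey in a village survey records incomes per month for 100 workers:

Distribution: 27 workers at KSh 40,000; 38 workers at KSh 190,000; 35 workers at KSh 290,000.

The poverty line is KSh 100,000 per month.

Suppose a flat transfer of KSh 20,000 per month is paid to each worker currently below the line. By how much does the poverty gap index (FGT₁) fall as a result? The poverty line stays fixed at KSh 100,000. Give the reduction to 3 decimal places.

Before: below the line — 27×KSh 40,000; poverty gap index (FGT₁) = 0.16200.
After the KSh 20,000 transfer: below the line — 27×KSh 60,000; poverty gap index (FGT₁) = 0.10800.
Reduction = 0.16200 − 0.10800 = 0.054.

0.054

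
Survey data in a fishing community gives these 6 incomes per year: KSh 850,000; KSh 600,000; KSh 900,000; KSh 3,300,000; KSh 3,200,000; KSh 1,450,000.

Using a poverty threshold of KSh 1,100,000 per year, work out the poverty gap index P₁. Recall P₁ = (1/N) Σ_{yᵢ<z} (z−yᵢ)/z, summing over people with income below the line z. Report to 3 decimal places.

0.144

Poor units: KSh 600,000, KSh 850,000, KSh 900,000 (q = 3 of N = 6).
Normalized shortfalls: (1100000−600000)/1100000 = 0.4545; (1100000−850000)/1100000 = 0.2273; (1100000−900000)/1100000 = 0.1818.
Σ = 0.863636. Dividing by the full population N = 6 gives P₁ = 0.144.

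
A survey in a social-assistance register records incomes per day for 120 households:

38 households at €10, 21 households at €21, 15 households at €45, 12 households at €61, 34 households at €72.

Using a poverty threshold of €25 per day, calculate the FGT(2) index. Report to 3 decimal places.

Poor units: 38×€10, 21×€21 (q = 59 of N = 120).
Shortfall ratios: (25−10)/25 = 0.6000 (×38); (25−21)/25 = 0.1600 (×21).
Squared: 0.3600 (×38); 0.0256 (×21).
Sum = 14.217600; P₂ = 14.217600 / 120 = 0.118.

0.118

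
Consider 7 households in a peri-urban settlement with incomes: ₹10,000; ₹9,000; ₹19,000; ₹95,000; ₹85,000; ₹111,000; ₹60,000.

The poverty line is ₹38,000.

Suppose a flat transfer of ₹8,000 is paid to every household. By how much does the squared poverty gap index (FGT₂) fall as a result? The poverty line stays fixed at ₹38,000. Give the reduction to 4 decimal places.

0.1013

Before: below the line — ₹9,000, ₹10,000, ₹19,000; squared poverty gap index (FGT₂) = 0.196478.
After the ₹8,000 transfer: below the line — ₹17,000, ₹18,000, ₹27,000; squared poverty gap index (FGT₂) = 0.095172.
Reduction = 0.196478 − 0.095172 = 0.1013.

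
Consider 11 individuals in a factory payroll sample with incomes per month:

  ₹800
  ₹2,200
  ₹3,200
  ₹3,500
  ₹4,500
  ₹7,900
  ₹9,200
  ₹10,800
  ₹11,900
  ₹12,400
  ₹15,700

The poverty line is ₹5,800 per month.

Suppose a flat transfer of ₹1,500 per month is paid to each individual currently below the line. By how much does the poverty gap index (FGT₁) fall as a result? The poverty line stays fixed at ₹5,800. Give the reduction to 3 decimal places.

Before: below the line — ₹800, ₹2,200, ₹3,200, ₹3,500, ₹4,500; poverty gap index (FGT₁) = 0.23197.
After the ₹1,500 transfer: below the line — ₹2,300, ₹3,700, ₹4,700, ₹5,000; poverty gap index (FGT₁) = 0.11755.
Reduction = 0.23197 − 0.11755 = 0.114.

0.114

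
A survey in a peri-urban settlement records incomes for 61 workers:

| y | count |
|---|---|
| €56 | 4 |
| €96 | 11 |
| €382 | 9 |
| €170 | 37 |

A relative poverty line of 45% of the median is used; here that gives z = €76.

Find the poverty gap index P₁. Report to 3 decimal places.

0.017

Below z: 4×€56 (q = 4 of N = 61).
Shortfall ratios: (76−56)/76 = 0.2632 (×4).
Sum of shortfalls = 1.052632; P₁ averages over all N: 1.052632 / 61 = 0.017.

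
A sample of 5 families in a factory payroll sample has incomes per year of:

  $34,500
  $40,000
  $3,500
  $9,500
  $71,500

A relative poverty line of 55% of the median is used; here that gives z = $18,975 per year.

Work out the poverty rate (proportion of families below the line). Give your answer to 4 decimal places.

0.4000

2 of the 5 families have income below $18,975.
H = 2/5 = 0.4000.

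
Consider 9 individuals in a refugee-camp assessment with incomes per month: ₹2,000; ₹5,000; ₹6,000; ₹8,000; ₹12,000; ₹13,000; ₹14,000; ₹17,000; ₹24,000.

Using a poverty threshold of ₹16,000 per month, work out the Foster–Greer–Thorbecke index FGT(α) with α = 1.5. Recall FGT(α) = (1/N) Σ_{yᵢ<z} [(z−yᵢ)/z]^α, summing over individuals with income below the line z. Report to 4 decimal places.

0.2763

Poor units: ₹2,000, ₹5,000, ₹6,000, ₹8,000, ₹12,000, ₹13,000, ₹14,000 (q = 7 of N = 9).
Gap ratios (z−y)/z: (16000−2000)/16000 = 0.8750; (16000−5000)/16000 = 0.6875; (16000−6000)/16000 = 0.6250; (16000−8000)/16000 = 0.5000; (16000−12000)/16000 = 0.2500; (16000−13000)/16000 = 0.1875; (16000−14000)/16000 = 0.1250.
Raised to α = 1.5: 0.81849; 0.57004; 0.49411; 0.35355; 0.12500; 0.08119; 0.04419.
Sum = 2.486576; FGT(1.5) = 2.486576 / 9 = 0.2763.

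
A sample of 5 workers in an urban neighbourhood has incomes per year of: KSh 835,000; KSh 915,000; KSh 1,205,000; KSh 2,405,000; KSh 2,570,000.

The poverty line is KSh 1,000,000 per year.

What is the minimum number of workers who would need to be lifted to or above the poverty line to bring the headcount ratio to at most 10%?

2

2 of the 5 workers are poor, so H = 2/5 = 0.400.
A headcount ratio of at most 10% allows at most ⌊0.10 × 5⌋ = 0 poor workers.
So at least 2 − 0 = 2 must be lifted.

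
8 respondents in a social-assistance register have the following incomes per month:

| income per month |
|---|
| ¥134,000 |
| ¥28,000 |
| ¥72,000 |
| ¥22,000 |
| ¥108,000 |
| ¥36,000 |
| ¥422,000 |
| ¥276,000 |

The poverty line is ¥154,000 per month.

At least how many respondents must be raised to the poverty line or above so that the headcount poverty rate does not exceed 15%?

5

6 of the 8 respondents are poor, so H = 6/8 = 0.750.
A headcount ratio of at most 15% allows at most ⌊0.15 × 8⌋ = 1 poor respondents.
So at least 6 − 1 = 5 must be lifted.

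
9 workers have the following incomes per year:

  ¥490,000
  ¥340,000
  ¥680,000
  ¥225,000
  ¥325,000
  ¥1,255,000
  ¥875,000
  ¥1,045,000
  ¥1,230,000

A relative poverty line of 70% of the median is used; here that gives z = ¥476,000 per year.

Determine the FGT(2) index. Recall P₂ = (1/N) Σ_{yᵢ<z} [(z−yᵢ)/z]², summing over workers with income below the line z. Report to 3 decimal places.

Incomes under z: ¥225,000, ¥325,000, ¥340,000 (q = 3 of N = 9).
Shortfall ratios: (476000−225000)/476000 = 0.5273; (476000−325000)/476000 = 0.3172; (476000−340000)/476000 = 0.2857.
Squared: 0.2781; 0.1006; 0.0816.
Sum = 0.460322; P₂ = 0.460322 / 9 = 0.051.

0.051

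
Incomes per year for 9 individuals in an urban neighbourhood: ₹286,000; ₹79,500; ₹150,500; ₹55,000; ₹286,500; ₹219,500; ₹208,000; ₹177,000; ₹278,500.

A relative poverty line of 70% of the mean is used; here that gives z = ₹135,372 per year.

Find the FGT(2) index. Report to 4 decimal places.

Below z: ₹55,000, ₹79,500 (q = 2 of N = 9).
Relative gaps: (135372−55000)/135372 = 0.5937; (135372−79500)/135372 = 0.4127.
Squared: 0.3525; 0.1703.
Sum = 0.522840; P₂ = 0.522840 / 9 = 0.0581.

0.0581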